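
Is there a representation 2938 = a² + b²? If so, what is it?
27² + 47² (a=27, b=47)

Factorization: 2938 = 2 × 13 × 113
By Fermat: n is sum of two squares iff every prime p ≡ 3 (mod 4) appears to even power.
All primes ≡ 3 (mod 4) appear to even power.
Search a = 0, 1, 2, … for 2938 - a² a perfect square: first hit at a = 27: 2938 - 729 = 2209 = 47².
2938 = 27² + 47² = 729 + 2209 ✓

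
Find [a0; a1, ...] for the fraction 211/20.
[10; 1, 1, 4, 2]

Euclidean algorithm steps:
211 = 10 × 20 + 11
20 = 1 × 11 + 9
11 = 1 × 9 + 2
9 = 4 × 2 + 1
2 = 2 × 1 + 0
Continued fraction: [10; 1, 1, 4, 2]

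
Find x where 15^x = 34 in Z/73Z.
35

Baby-step giant-step with step n = ⌈√73⌉ = 9.
Baby steps 15^j mod 73 (j:value) for j=0..8: 0:1, 1:15, 2:6, 3:17, 4:36, 5:29, 6:70, 7:28, 8:55.
Giant-step multiplier: 15^(-9) ≡ 15^(72-9) = 15^63 ≡ 10 (mod 73).
Giant steps γ_i = 34·10^i mod 73: γ_0=34, γ_1=48, γ_2=42, γ_3=55 (in table at j=8).
x = i·n + j = 3·9 + 8 = 35.
Check: 15^35 ≡ 34 (mod 73).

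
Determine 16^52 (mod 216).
160

Repeated squaring. Binary of 52 = 110100.
16^1 ≡ 16 (mod 216); 16^2 ≡ 40 (mod 216); 16^4 ≡ 88 (mod 216); 16^8 ≡ 184 (mod 216); 16^16 ≡ 160 (mod 216); 16^32 ≡ 112 (mod 216)
16^52 = 16^4 × 16^16 × 16^32 ≡ 160 (mod 216)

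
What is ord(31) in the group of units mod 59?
58

59 is prime, so ord(31) divides φ(59) = 58.
Divisors of 58: 1, 2, 29, 58.
Repeated squaring: 31^1 ≡ 31, 31^2 ≡ 17, 31^4 ≡ 53, 31^8 ≡ 36, 31^16 ≡ 57, 31^32 ≡ 4 (mod 59).
Test 31^d mod 59 for each divisor d in increasing order:
31^1 ≡ 31
31^2 ≡ 17
31^29 = 31^16·31^8·31^4·31^1 ≡ 58
31^58 = 31^32·31^16·31^8·31^2 ≡ 1  ← first divisor giving 1
The order is 58.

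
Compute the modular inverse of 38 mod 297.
86

gcd(38, 297) = 1, so the inverse exists.
Extended Euclidean algorithm on (297, 38):
297 = 7 × 38 + 31  ⟹  31 = (1)·297 + (-7)·38
38 = 1 × 31 + 7  ⟹  7 = (-1)·297 + (8)·38
31 = 4 × 7 + 3  ⟹  3 = (5)·297 + (-39)·38
7 = 2 × 3 + 1  ⟹  1 = (-11)·297 + (86)·38
So (86)·38 ≡ 1 (mod 297), i.e. 38^(-1) ≡ 86 (mod 297).
Check: 38 × 86 = 3268 ≡ 1 (mod 297)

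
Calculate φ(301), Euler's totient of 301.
252

301 = 7 × 43
φ(n) = n × ∏(1 - 1/p) for each prime p dividing n
φ(301) = 301 × (1 - 1/7) × (1 - 1/43) = 252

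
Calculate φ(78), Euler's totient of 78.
24

78 = 2 × 3 × 13
φ(n) = n × ∏(1 - 1/p) for each prime p dividing n
φ(78) = 78 × (1 - 1/2) × (1 - 1/3) × (1 - 1/13) = 24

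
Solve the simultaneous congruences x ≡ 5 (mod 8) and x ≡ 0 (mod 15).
45

Using Chinese Remainder Theorem:
M = 8 × 15 = 120
M1 = 15, M2 = 8
y1 = 15^(-1) mod 8 = 7
y2 = 8^(-1) mod 15 = 2
x = (5×15×7 + 0×8×2) mod 120 = 45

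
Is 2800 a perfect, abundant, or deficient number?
abundant

Proper divisors of 2800: sum = 1 + 2 + 4 + 5 + 7 + 8 + 10 + 14 + ... + 400 + 560 + 700 + 1400 (29 divisors) = 4888
Since 4888 > 2800, 2800 is abundant.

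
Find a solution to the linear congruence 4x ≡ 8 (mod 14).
x ≡ 2 (mod 7)

gcd(4, 14) = 2, which divides 8, so solutions exist.
Divide through by 2: 2x ≡ 4 (mod 7).
Find 2^(-1) mod 7 by the extended Euclidean algorithm:
7 = 3 × 2 + 1  ⟹  1 = (1)·7 + (-3)·2
So (-3)·2 ≡ 1 (mod 7), i.e. 2^(-1) ≡ -3 ≡ 4 (mod 7).
x ≡ 4 × 4 = 16 ≡ 2 (mod 7).
Check: 4 × 2 = 8 ≡ 8 (mod 14).
x ≡ 2 (mod 7), giving 2 solutions mod 14.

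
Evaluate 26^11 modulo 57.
11

Repeated squaring. Binary of 11 = 1011.
26^1 ≡ 26 (mod 57); 26^2 ≡ 49 (mod 57); 26^4 ≡ 7 (mod 57); 26^8 ≡ 49 (mod 57)
26^11 = 26^1 × 26^2 × 26^8 ≡ 11 (mod 57)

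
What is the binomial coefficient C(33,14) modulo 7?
6

Using Lucas' theorem:
Write n=33 and k=14 in base 7:
n in base 7: [4, 5]
k in base 7: [2, 0]
C(33,14) mod 7 = ∏ C(n_i, k_i) mod 7
Digit binomials (mod 7): C(4,2) = 6; C(5,0) = 1
Product: 6 × 1 = 6 ≡ 6 (mod 7)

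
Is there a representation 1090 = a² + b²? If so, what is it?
1² + 33² (a=1, b=33)

Factorization: 1090 = 2 × 5 × 109
By Fermat: n is sum of two squares iff every prime p ≡ 3 (mod 4) appears to even power.
All primes ≡ 3 (mod 4) appear to even power.
Search a = 0, 1, 2, … for 1090 - a² a perfect square: first hit at a = 1: 1090 - 1 = 1089 = 33².
1090 = 1² + 33² = 1 + 1089 ✓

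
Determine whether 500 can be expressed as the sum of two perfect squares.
4² + 22² (a=4, b=22)

Factorization: 500 = 2^2 × 5^3
By Fermat: n is sum of two squares iff every prime p ≡ 3 (mod 4) appears to even power.
All primes ≡ 3 (mod 4) appear to even power.
Search a = 0, 1, 2, … for 500 - a² a perfect square: first hit at a = 4: 500 - 16 = 484 = 22².
500 = 4² + 22² = 16 + 484 ✓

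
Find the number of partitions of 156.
73232243759

p(n) counts ways to write n as a sum of positive integers (order ignored).
Euler's pentagonal recurrence: p(k) = p(k-1) + p(k-2) - p(k-5) - p(k-7) + p(k-12) + p(k-15) - ... (offsets j(3j∓1)/2, signs ++--, p(0)=1, p(<0)=0).
DP table for k = 0..155: p(0)=1, p(1)=1, p(2)=2, p(3)=3, p(4)=5, p(5)=7, p(6)=11, p(7)=15, p(8)=22, p(9)=30, p(10)=42, p(11)=56, p(12)=77, p(13)=101, p(14)=135, p(15)=176, p(16)=231, p(17)=297, p(18)=385, p(19)=490, p(20)=627, p(21)=792, p(22)=1002, p(23)=1255, p(24)=1575, p(25)=1958, p(26)=2436, p(27)=3010, p(28)=3718, p(29)=4565, p(30)=5604, p(31)=6842, p(32)=8349, p(33)=10143, p(34)=12310, p(35)=14883, p(36)=17977, p(37)=21637, p(38)=26015, p(39)=31185, p(40)=37338, p(41)=44583, p(42)=53174, p(43)=63261, p(44)=75175, p(45)=89134, p(46)=105558, p(47)=124754, p(48)=147273, p(49)=173525, p(50)=204226, p(51)=239943, p(52)=281589, p(53)=329931, p(54)=386155, p(55)=451276, p(56)=526823, p(57)=614154, p(58)=715220, p(59)=831820, p(60)=966467, p(61)=1121505, p(62)=1300156, p(63)=1505499, p(64)=1741630, p(65)=2012558, p(66)=2323520, p(67)=2679689, p(68)=3087735, p(69)=3554345, p(70)=4087968, p(71)=4697205, p(72)=5392783, p(73)=6185689, p(74)=7089500, p(75)=8118264, p(76)=9289091, p(77)=10619863, p(78)=12132164, p(79)=13848650, p(80)=15796476, p(81)=18004327, p(82)=20506255, p(83)=23338469, p(84)=26543660, p(85)=30167357, p(86)=34262962, p(87)=38887673, p(88)=44108109, p(89)=49995925, p(90)=56634173, p(91)=64112359, p(92)=72533807, p(93)=82010177, p(94)=92669720, p(95)=104651419, p(96)=118114304, p(97)=133230930, p(98)=150198136, p(99)=169229875, p(100)=190569292, p(101)=214481126, p(102)=241265379, p(103)=271248950, p(104)=304801365, p(105)=342325709, p(106)=384276336, p(107)=431149389, p(108)=483502844, p(109)=541946240, p(110)=607163746, p(111)=679903203, p(112)=761002156, p(113)=851376628, p(114)=952050665, p(115)=1064144451, p(116)=1188908248, p(117)=1327710076, p(118)=1482074143, p(119)=1653668665, p(120)=1844349560, p(121)=2056148051, p(122)=2291320912, p(123)=2552338241, p(124)=2841940500, p(125)=3163127352, p(126)=3519222692, p(127)=3913864295, p(128)=4351078600, p(129)=4835271870, p(130)=5371315400, p(131)=5964539504, p(132)=6620830889, p(133)=7346629512, p(134)=8149040695, p(135)=9035836076, p(136)=10015581680, p(137)=11097645016, p(138)=12292341831, p(139)=13610949895, p(140)=15065878135, p(141)=16670689208, p(142)=18440293320, p(143)=20390982757, p(144)=22540654445, p(145)=24908858009, p(146)=27517052599, p(147)=30388671978, p(148)=33549419497, p(149)=37027355200, p(150)=40853235313, p(151)=45060624582, p(152)=49686288421, p(153)=54770336324, p(154)=60356673280, p(155)=66493182097.
Final step: p(156) = p(155) + p(154) - p(151) - p(149) + p(144) + p(141) - p(134) - p(130) + p(121) + p(116) - p(105) - p(99) + p(86) + p(79) - p(64) - p(56) + p(39) + p(30) - p(11) - p(1)
= 66493182097 + 60356673280 - 45060624582 - 37027355200 + 22540654445 + 16670689208 - 8149040695 - 5371315400 + 2056148051 + 1188908248 - 342325709 - 169229875 + 34262962 + 13848650 - 1741630 - 526823 + 31185 + 5604 - 56 - 1
= 73232243759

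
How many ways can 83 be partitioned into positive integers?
23338469

p(n) counts ways to write n as a sum of positive integers (order ignored).
Euler's pentagonal recurrence: p(k) = p(k-1) + p(k-2) - p(k-5) - p(k-7) + p(k-12) + p(k-15) - ... (offsets j(3j∓1)/2, signs ++--, p(0)=1, p(<0)=0).
DP table for k = 0..82: p(0)=1, p(1)=1, p(2)=2, p(3)=3, p(4)=5, p(5)=7, p(6)=11, p(7)=15, p(8)=22, p(9)=30, p(10)=42, p(11)=56, p(12)=77, p(13)=101, p(14)=135, p(15)=176, p(16)=231, p(17)=297, p(18)=385, p(19)=490, p(20)=627, p(21)=792, p(22)=1002, p(23)=1255, p(24)=1575, p(25)=1958, p(26)=2436, p(27)=3010, p(28)=3718, p(29)=4565, p(30)=5604, p(31)=6842, p(32)=8349, p(33)=10143, p(34)=12310, p(35)=14883, p(36)=17977, p(37)=21637, p(38)=26015, p(39)=31185, p(40)=37338, p(41)=44583, p(42)=53174, p(43)=63261, p(44)=75175, p(45)=89134, p(46)=105558, p(47)=124754, p(48)=147273, p(49)=173525, p(50)=204226, p(51)=239943, p(52)=281589, p(53)=329931, p(54)=386155, p(55)=451276, p(56)=526823, p(57)=614154, p(58)=715220, p(59)=831820, p(60)=966467, p(61)=1121505, p(62)=1300156, p(63)=1505499, p(64)=1741630, p(65)=2012558, p(66)=2323520, p(67)=2679689, p(68)=3087735, p(69)=3554345, p(70)=4087968, p(71)=4697205, p(72)=5392783, p(73)=6185689, p(74)=7089500, p(75)=8118264, p(76)=9289091, p(77)=10619863, p(78)=12132164, p(79)=13848650, p(80)=15796476, p(81)=18004327, p(82)=20506255.
Final step: p(83) = p(82) + p(81) - p(78) - p(76) + p(71) + p(68) - p(61) - p(57) + p(48) + p(43) - p(32) - p(26) + p(13) + p(6)
= 20506255 + 18004327 - 12132164 - 9289091 + 4697205 + 3087735 - 1121505 - 614154 + 147273 + 63261 - 8349 - 2436 + 101 + 11
= 23338469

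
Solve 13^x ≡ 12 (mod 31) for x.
29

Baby-step giant-step with step n = ⌈√31⌉ = 6.
Baby steps 13^j mod 31 (j:value) for j=0..5: 0:1, 1:13, 2:14, 3:27, 4:10, 5:6.
Giant-step multiplier: 13^(-6) ≡ 13^(30-6) = 13^24 ≡ 2 (mod 31).
Giant steps γ_i = 12·2^i mod 31: γ_0=12, γ_1=24, γ_2=17, γ_3=3, γ_4=6 (in table at j=5).
x = i·n + j = 4·6 + 5 = 29.
Check: 13^29 ≡ 12 (mod 31).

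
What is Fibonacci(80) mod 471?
342

Matrix identity: Q^n = [[F_(n+1), F_n], [F_n, F_(n-1)]] with Q = [[1,1],[1,0]].
n = 80 = 1010000₂. Square-and-multiply, entries mod 471:
Q^1 = [[1,1],[1,0]]
Q^2 = (Q^1)² = [[2,1],[1,1]]
Q^5 = (Q^2)²·Q = [[8,5],[5,3]]
Q^10 = (Q^5)² = [[89,55],[55,34]]
Q^20 = (Q^10)² = [[113,171],[171,413]]
Q^40 = (Q^20)² = [[91,456],[456,106]]
Q^80 = (Q^40)² = [[28,342],[342,157]]
F_80 mod 471 = Q^80[0][1] = 342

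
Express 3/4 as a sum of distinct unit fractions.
1/2 + 1/4

Greedy algorithm:
3/4: ceiling(4/3) = 2, use 1/2
1/4: ceiling(4/1) = 4, use 1/4
Result: 3/4 = 1/2 + 1/4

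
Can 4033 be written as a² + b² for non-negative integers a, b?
8² + 63² (a=8, b=63)

Factorization: 4033 = 37 × 109
By Fermat: n is sum of two squares iff every prime p ≡ 3 (mod 4) appears to even power.
All primes ≡ 3 (mod 4) appear to even power.
Search a = 0, 1, 2, … for 4033 - a² a perfect square: first hit at a = 8: 4033 - 64 = 3969 = 63².
4033 = 8² + 63² = 64 + 3969 ✓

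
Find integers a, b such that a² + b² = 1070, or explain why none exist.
Not possible

Factorization: 1070 = 2 × 5 × 107
By Fermat: n is sum of two squares iff every prime p ≡ 3 (mod 4) appears to even power.
Prime(s) ≡ 3 (mod 4) with odd exponent: [(107, 1)]
Therefore 1070 cannot be expressed as a² + b².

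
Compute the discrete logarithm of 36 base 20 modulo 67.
28

Baby-step giant-step with step n = ⌈√67⌉ = 9.
Baby steps 20^j mod 67 (j:value) for j=0..8: 0:1, 1:20, 2:65, 3:27, 4:4, 5:13, 6:59, 7:41, 8:16.
Giant-step multiplier: 20^(-9) ≡ 20^(66-9) = 20^57 ≡ 58 (mod 67).
Giant steps γ_i = 36·58^i mod 67: γ_0=36, γ_1=11, γ_2=35, γ_3=20 (in table at j=1).
x = i·n + j = 3·9 + 1 = 28.
Check: 20^28 ≡ 36 (mod 67).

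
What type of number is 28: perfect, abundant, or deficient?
perfect

Proper divisors of 28: sum = 1 + 2 + 4 + 7 + 14 = 28
Since 28 = 28, 28 is perfect.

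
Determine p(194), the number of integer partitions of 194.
2366022741845

p(n) counts ways to write n as a sum of positive integers (order ignored).
Euler's pentagonal recurrence: p(k) = p(k-1) + p(k-2) - p(k-5) - p(k-7) + p(k-12) + p(k-15) - ... (offsets j(3j∓1)/2, signs ++--, p(0)=1, p(<0)=0).
DP table for k = 0..193: p(0)=1, p(1)=1, p(2)=2, p(3)=3, p(4)=5, p(5)=7, p(6)=11, p(7)=15, p(8)=22, p(9)=30, p(10)=42, p(11)=56, p(12)=77, p(13)=101, p(14)=135, p(15)=176, p(16)=231, p(17)=297, p(18)=385, p(19)=490, p(20)=627, p(21)=792, p(22)=1002, p(23)=1255, p(24)=1575, p(25)=1958, p(26)=2436, p(27)=3010, p(28)=3718, p(29)=4565, p(30)=5604, p(31)=6842, p(32)=8349, p(33)=10143, p(34)=12310, p(35)=14883, p(36)=17977, p(37)=21637, p(38)=26015, p(39)=31185, p(40)=37338, p(41)=44583, p(42)=53174, p(43)=63261, p(44)=75175, p(45)=89134, p(46)=105558, p(47)=124754, p(48)=147273, p(49)=173525, p(50)=204226, p(51)=239943, p(52)=281589, p(53)=329931, p(54)=386155, p(55)=451276, p(56)=526823, p(57)=614154, p(58)=715220, p(59)=831820, p(60)=966467, p(61)=1121505, p(62)=1300156, p(63)=1505499, p(64)=1741630, p(65)=2012558, p(66)=2323520, p(67)=2679689, p(68)=3087735, p(69)=3554345, p(70)=4087968, p(71)=4697205, p(72)=5392783, p(73)=6185689, p(74)=7089500, p(75)=8118264, p(76)=9289091, p(77)=10619863, p(78)=12132164, p(79)=13848650, p(80)=15796476, p(81)=18004327, p(82)=20506255, p(83)=23338469, p(84)=26543660, p(85)=30167357, p(86)=34262962, p(87)=38887673, p(88)=44108109, p(89)=49995925, p(90)=56634173, p(91)=64112359, p(92)=72533807, p(93)=82010177, p(94)=92669720, p(95)=104651419, p(96)=118114304, p(97)=133230930, p(98)=150198136, p(99)=169229875, p(100)=190569292, p(101)=214481126, p(102)=241265379, p(103)=271248950, p(104)=304801365, p(105)=342325709, p(106)=384276336, p(107)=431149389, p(108)=483502844, p(109)=541946240, p(110)=607163746, p(111)=679903203, p(112)=761002156, p(113)=851376628, p(114)=952050665, p(115)=1064144451, p(116)=1188908248, p(117)=1327710076, p(118)=1482074143, p(119)=1653668665, p(120)=1844349560, p(121)=2056148051, p(122)=2291320912, p(123)=2552338241, p(124)=2841940500, p(125)=3163127352, p(126)=3519222692, p(127)=3913864295, p(128)=4351078600, p(129)=4835271870, p(130)=5371315400, p(131)=5964539504, p(132)=6620830889, p(133)=7346629512, p(134)=8149040695, p(135)=9035836076, p(136)=10015581680, p(137)=11097645016, p(138)=12292341831, p(139)=13610949895, p(140)=15065878135, p(141)=16670689208, p(142)=18440293320, p(143)=20390982757, p(144)=22540654445, p(145)=24908858009, p(146)=27517052599, p(147)=30388671978, p(148)=33549419497, p(149)=37027355200, p(150)=40853235313, p(151)=45060624582, p(152)=49686288421, p(153)=54770336324, p(154)=60356673280, p(155)=66493182097, p(156)=73232243759, p(157)=80630964769, p(158)=88751778802, p(159)=97662728555, p(160)=107438159466, p(161)=118159068427, p(162)=129913904637, p(163)=142798995930, p(164)=156919475295, p(165)=172389800255, p(166)=189334822579, p(167)=207890420102, p(168)=228204732751, p(169)=250438925115, p(170)=274768617130, p(171)=301384802048, p(172)=330495499613, p(173)=362326859895, p(174)=397125074750, p(175)=435157697830, p(176)=476715857290, p(177)=522115831195, p(178)=571701605655, p(179)=625846753120, p(180)=684957390936, p(181)=749474411781, p(182)=819876908323, p(183)=896684817527, p(184)=980462880430, p(185)=1071823774337, p(186)=1171432692373, p(187)=1280011042268, p(188)=1398341745571, p(189)=1527273599625, p(190)=1667727404093, p(191)=1820701100652, p(192)=1987276856363, p(193)=2168627105469.
Final step: p(194) = p(193) + p(192) - p(189) - p(187) + p(182) + p(179) - p(172) - p(168) + p(159) + p(154) - p(143) - p(137) + p(124) + p(117) - p(102) - p(94) + p(77) + p(68) - p(49) - p(39) + p(18) + p(7)
= 2168627105469 + 1987276856363 - 1527273599625 - 1280011042268 + 819876908323 + 625846753120 - 330495499613 - 228204732751 + 97662728555 + 60356673280 - 20390982757 - 11097645016 + 2841940500 + 1327710076 - 241265379 - 92669720 + 10619863 + 3087735 - 173525 - 31185 + 385 + 15
= 2366022741845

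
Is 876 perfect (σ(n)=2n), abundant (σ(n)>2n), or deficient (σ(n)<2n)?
abundant

Proper divisors of 876: sum = 1 + 2 + 3 + 4 + 6 + 12 + 73 + 146 + 219 + 292 + 438 = 1196
Since 1196 > 876, 876 is abundant.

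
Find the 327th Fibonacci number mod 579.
247

Matrix identity: Q^n = [[F_(n+1), F_n], [F_n, F_(n-1)]] with Q = [[1,1],[1,0]].
n = 327 = 101000111₂. Square-and-multiply, entries mod 579:
Q^1 = [[1,1],[1,0]]
Q^2 = (Q^1)² = [[2,1],[1,1]]
Q^5 = (Q^2)²·Q = [[8,5],[5,3]]
Q^10 = (Q^5)² = [[89,55],[55,34]]
Q^20 = (Q^10)² = [[524,396],[396,128]]
Q^40 = (Q^20)² = [[37,537],[537,79]]
Q^81 = (Q^40)²·Q = [[577,238],[238,339]]
Q^163 = (Q^81)²·Q = [[210,485],[485,304]]
Q^327 = (Q^163)²·Q = [[567,247],[247,320]]
F_327 mod 579 = Q^327[0][1] = 247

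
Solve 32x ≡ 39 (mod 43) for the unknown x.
x ≡ 16 (mod 43)

gcd(32, 43) = 1, which divides 39, so solutions exist.
Find 32^(-1) mod 43 by the extended Euclidean algorithm:
43 = 1 × 32 + 11  ⟹  11 = (1)·43 + (-1)·32
32 = 2 × 11 + 10  ⟹  10 = (-2)·43 + (3)·32
11 = 1 × 10 + 1  ⟹  1 = (3)·43 + (-4)·32
So (-4)·32 ≡ 1 (mod 43), i.e. 32^(-1) ≡ -4 ≡ 39 (mod 43).
x ≡ 39 × 39 = 1521 ≡ 16 (mod 43).
Check: 32 × 16 = 512 ≡ 39 (mod 43).
Unique solution: x ≡ 16 (mod 43)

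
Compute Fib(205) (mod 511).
9

Matrix identity: Q^n = [[F_(n+1), F_n], [F_n, F_(n-1)]] with Q = [[1,1],[1,0]].
n = 205 = 11001101₂. Square-and-multiply, entries mod 511:
Q^1 = [[1,1],[1,0]]
Q^3 = (Q^1)²·Q = [[3,2],[2,1]]
Q^6 = (Q^3)² = [[13,8],[8,5]]
Q^12 = (Q^6)² = [[233,144],[144,89]]
Q^25 = (Q^12)²·Q = [[286,419],[419,378]]
Q^51 = (Q^25)²·Q = [[45,324],[324,232]]
Q^102 = (Q^51)² = [[202,323],[323,390]]
Q^205 = (Q^102)²·Q = [[111,9],[9,102]]
F_205 mod 511 = Q^205[0][1] = 9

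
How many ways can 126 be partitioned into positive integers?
3519222692

p(n) counts ways to write n as a sum of positive integers (order ignored).
Euler's pentagonal recurrence: p(k) = p(k-1) + p(k-2) - p(k-5) - p(k-7) + p(k-12) + p(k-15) - ... (offsets j(3j∓1)/2, signs ++--, p(0)=1, p(<0)=0).
DP table for k = 0..125: p(0)=1, p(1)=1, p(2)=2, p(3)=3, p(4)=5, p(5)=7, p(6)=11, p(7)=15, p(8)=22, p(9)=30, p(10)=42, p(11)=56, p(12)=77, p(13)=101, p(14)=135, p(15)=176, p(16)=231, p(17)=297, p(18)=385, p(19)=490, p(20)=627, p(21)=792, p(22)=1002, p(23)=1255, p(24)=1575, p(25)=1958, p(26)=2436, p(27)=3010, p(28)=3718, p(29)=4565, p(30)=5604, p(31)=6842, p(32)=8349, p(33)=10143, p(34)=12310, p(35)=14883, p(36)=17977, p(37)=21637, p(38)=26015, p(39)=31185, p(40)=37338, p(41)=44583, p(42)=53174, p(43)=63261, p(44)=75175, p(45)=89134, p(46)=105558, p(47)=124754, p(48)=147273, p(49)=173525, p(50)=204226, p(51)=239943, p(52)=281589, p(53)=329931, p(54)=386155, p(55)=451276, p(56)=526823, p(57)=614154, p(58)=715220, p(59)=831820, p(60)=966467, p(61)=1121505, p(62)=1300156, p(63)=1505499, p(64)=1741630, p(65)=2012558, p(66)=2323520, p(67)=2679689, p(68)=3087735, p(69)=3554345, p(70)=4087968, p(71)=4697205, p(72)=5392783, p(73)=6185689, p(74)=7089500, p(75)=8118264, p(76)=9289091, p(77)=10619863, p(78)=12132164, p(79)=13848650, p(80)=15796476, p(81)=18004327, p(82)=20506255, p(83)=23338469, p(84)=26543660, p(85)=30167357, p(86)=34262962, p(87)=38887673, p(88)=44108109, p(89)=49995925, p(90)=56634173, p(91)=64112359, p(92)=72533807, p(93)=82010177, p(94)=92669720, p(95)=104651419, p(96)=118114304, p(97)=133230930, p(98)=150198136, p(99)=169229875, p(100)=190569292, p(101)=214481126, p(102)=241265379, p(103)=271248950, p(104)=304801365, p(105)=342325709, p(106)=384276336, p(107)=431149389, p(108)=483502844, p(109)=541946240, p(110)=607163746, p(111)=679903203, p(112)=761002156, p(113)=851376628, p(114)=952050665, p(115)=1064144451, p(116)=1188908248, p(117)=1327710076, p(118)=1482074143, p(119)=1653668665, p(120)=1844349560, p(121)=2056148051, p(122)=2291320912, p(123)=2552338241, p(124)=2841940500, p(125)=3163127352.
Final step: p(126) = p(125) + p(124) - p(121) - p(119) + p(114) + p(111) - p(104) - p(100) + p(91) + p(86) - p(75) - p(69) + p(56) + p(49) - p(34) - p(26) + p(9) + p(0)
= 3163127352 + 2841940500 - 2056148051 - 1653668665 + 952050665 + 679903203 - 304801365 - 190569292 + 64112359 + 34262962 - 8118264 - 3554345 + 526823 + 173525 - 12310 - 2436 + 30 + 1
= 3519222692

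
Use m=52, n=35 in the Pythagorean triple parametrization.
(1479, 3640, 3929)

Euclid's formula: a = m² - n², b = 2mn, c = m² + n²
m = 52, n = 35
a = 52² - 35² = 2704 - 1225 = 1479
b = 2 × 52 × 35 = 3640
c = 52² + 35² = 2704 + 1225 = 3929
Verification: 1479² + 3640² = 2187441 + 13249600 = 15437041 = 3929² ✓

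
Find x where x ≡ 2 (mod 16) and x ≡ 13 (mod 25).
338

Using Chinese Remainder Theorem:
M = 16 × 25 = 400
M1 = 25, M2 = 16
y1 = 25^(-1) mod 16 = 9
y2 = 16^(-1) mod 25 = 11
x = (2×25×9 + 13×16×11) mod 400 = 338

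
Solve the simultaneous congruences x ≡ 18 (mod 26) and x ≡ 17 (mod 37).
720

Using Chinese Remainder Theorem:
M = 26 × 37 = 962
M1 = 37, M2 = 26
y1 = 37^(-1) mod 26 = 19
y2 = 26^(-1) mod 37 = 10
x = (18×37×19 + 17×26×10) mod 962 = 720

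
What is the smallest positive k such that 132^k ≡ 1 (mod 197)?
49

197 is prime, so ord(132) divides φ(197) = 196.
Divisors of 196: 1, 2, 4, 7, 14, 28, 49, 98, 196.
Repeated squaring: 132^1 ≡ 132, 132^2 ≡ 88, 132^4 ≡ 61, 132^8 ≡ 175, 132^16 ≡ 90, 132^32 ≡ 23, 132^64 ≡ 135, 132^128 ≡ 101 (mod 197).
Test 132^d mod 197 for each divisor d in increasing order:
132^1 ≡ 132
132^2 ≡ 88
132^4 ≡ 61
132^7 = 132^4·132^2·132^1 ≡ 164
132^14 = 132^8·132^4·132^2 ≡ 104
132^28 = 132^16·132^8·132^4 ≡ 178
132^49 = 132^32·132^16·132^1 ≡ 1  ← first divisor giving 1
The order is 49.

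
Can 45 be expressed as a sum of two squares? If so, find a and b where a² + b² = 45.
3² + 6² (a=3, b=6)

Factorization: 45 = 3^2 × 5
By Fermat: n is sum of two squares iff every prime p ≡ 3 (mod 4) appears to even power.
All primes ≡ 3 (mod 4) appear to even power.
Search a = 0, 1, 2, … for 45 - a² a perfect square: first hit at a = 3: 45 - 9 = 36 = 6².
45 = 3² + 6² = 9 + 36 ✓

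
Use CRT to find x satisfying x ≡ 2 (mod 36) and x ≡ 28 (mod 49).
1694

Using Chinese Remainder Theorem:
M = 36 × 49 = 1764
M1 = 49, M2 = 36
y1 = 49^(-1) mod 36 = 25
y2 = 36^(-1) mod 49 = 15
x = (2×49×25 + 28×36×15) mod 1764 = 1694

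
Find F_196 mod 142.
49

Matrix identity: Q^n = [[F_(n+1), F_n], [F_n, F_(n-1)]] with Q = [[1,1],[1,0]].
n = 196 = 11000100₂. Square-and-multiply, entries mod 142:
Q^1 = [[1,1],[1,0]]
Q^3 = (Q^1)²·Q = [[3,2],[2,1]]
Q^6 = (Q^3)² = [[13,8],[8,5]]
Q^12 = (Q^6)² = [[91,2],[2,89]]
Q^24 = (Q^12)² = [[49,76],[76,115]]
Q^49 = (Q^24)²·Q = [[51,83],[83,110]]
Q^98 = (Q^49)² = [[118,15],[15,103]]
Q^196 = (Q^98)² = [[91,49],[49,42]]
F_196 mod 142 = Q^196[0][1] = 49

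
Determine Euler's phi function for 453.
300

453 = 3 × 151
φ(n) = n × ∏(1 - 1/p) for each prime p dividing n
φ(453) = 453 × (1 - 1/3) × (1 - 1/151) = 300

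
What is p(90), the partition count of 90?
56634173

p(n) counts ways to write n as a sum of positive integers (order ignored).
Euler's pentagonal recurrence: p(k) = p(k-1) + p(k-2) - p(k-5) - p(k-7) + p(k-12) + p(k-15) - ... (offsets j(3j∓1)/2, signs ++--, p(0)=1, p(<0)=0).
DP table for k = 0..89: p(0)=1, p(1)=1, p(2)=2, p(3)=3, p(4)=5, p(5)=7, p(6)=11, p(7)=15, p(8)=22, p(9)=30, p(10)=42, p(11)=56, p(12)=77, p(13)=101, p(14)=135, p(15)=176, p(16)=231, p(17)=297, p(18)=385, p(19)=490, p(20)=627, p(21)=792, p(22)=1002, p(23)=1255, p(24)=1575, p(25)=1958, p(26)=2436, p(27)=3010, p(28)=3718, p(29)=4565, p(30)=5604, p(31)=6842, p(32)=8349, p(33)=10143, p(34)=12310, p(35)=14883, p(36)=17977, p(37)=21637, p(38)=26015, p(39)=31185, p(40)=37338, p(41)=44583, p(42)=53174, p(43)=63261, p(44)=75175, p(45)=89134, p(46)=105558, p(47)=124754, p(48)=147273, p(49)=173525, p(50)=204226, p(51)=239943, p(52)=281589, p(53)=329931, p(54)=386155, p(55)=451276, p(56)=526823, p(57)=614154, p(58)=715220, p(59)=831820, p(60)=966467, p(61)=1121505, p(62)=1300156, p(63)=1505499, p(64)=1741630, p(65)=2012558, p(66)=2323520, p(67)=2679689, p(68)=3087735, p(69)=3554345, p(70)=4087968, p(71)=4697205, p(72)=5392783, p(73)=6185689, p(74)=7089500, p(75)=8118264, p(76)=9289091, p(77)=10619863, p(78)=12132164, p(79)=13848650, p(80)=15796476, p(81)=18004327, p(82)=20506255, p(83)=23338469, p(84)=26543660, p(85)=30167357, p(86)=34262962, p(87)=38887673, p(88)=44108109, p(89)=49995925.
Final step: p(90) = p(89) + p(88) - p(85) - p(83) + p(78) + p(75) - p(68) - p(64) + p(55) + p(50) - p(39) - p(33) + p(20) + p(13)
= 49995925 + 44108109 - 30167357 - 23338469 + 12132164 + 8118264 - 3087735 - 1741630 + 451276 + 204226 - 31185 - 10143 + 627 + 101
= 56634173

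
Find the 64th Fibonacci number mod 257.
160

Matrix identity: Q^n = [[F_(n+1), F_n], [F_n, F_(n-1)]] with Q = [[1,1],[1,0]].
n = 64 = 1000000₂. Square-and-multiply, entries mod 257:
Q^1 = [[1,1],[1,0]]
Q^2 = (Q^1)² = [[2,1],[1,1]]
Q^4 = (Q^2)² = [[5,3],[3,2]]
Q^8 = (Q^4)² = [[34,21],[21,13]]
Q^16 = (Q^8)² = [[55,216],[216,96]]
Q^32 = (Q^16)² = [[80,234],[234,103]]
Q^64 = (Q^32)² = [[247,160],[160,87]]
F_64 mod 257 = Q^64[0][1] = 160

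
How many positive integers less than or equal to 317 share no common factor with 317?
316

317 = 317
φ(n) = n × ∏(1 - 1/p) for each prime p dividing n
φ(317) = 317 × (1 - 1/317) = 316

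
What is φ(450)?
120

450 = 2 × 3^2 × 5^2
φ(n) = n × ∏(1 - 1/p) for each prime p dividing n
φ(450) = 450 × (1 - 1/2) × (1 - 1/3) × (1 - 1/5) = 120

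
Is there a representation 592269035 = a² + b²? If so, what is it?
Not possible

Factorization: 592269035 = 5 × 17 × 191^3
By Fermat: n is sum of two squares iff every prime p ≡ 3 (mod 4) appears to even power.
Prime(s) ≡ 3 (mod 4) with odd exponent: [(191, 3)]
Therefore 592269035 cannot be expressed as a² + b².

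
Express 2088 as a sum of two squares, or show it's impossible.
18² + 42² (a=18, b=42)

Factorization: 2088 = 2^3 × 3^2 × 29
By Fermat: n is sum of two squares iff every prime p ≡ 3 (mod 4) appears to even power.
All primes ≡ 3 (mod 4) appear to even power.
Search a = 0, 1, 2, … for 2088 - a² a perfect square: first hit at a = 18: 2088 - 324 = 1764 = 42².
2088 = 18² + 42² = 324 + 1764 ✓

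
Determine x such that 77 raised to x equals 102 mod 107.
26

Baby-step giant-step with step n = ⌈√107⌉ = 11.
Baby steps 77^j mod 107 (j:value) for j=0..10: 0:1, 1:77, 2:44, 3:71, 4:10, 5:21, 6:12, 7:68, 8:100, 9:103, 10:13.
Giant-step multiplier: 77^(-11) ≡ 77^(106-11) = 77^95 ≡ 31 (mod 107).
Giant steps γ_i = 102·31^i mod 107: γ_0=102, γ_1=59, γ_2=10 (in table at j=4).
x = i·n + j = 2·11 + 4 = 26.
Check: 77^26 ≡ 102 (mod 107).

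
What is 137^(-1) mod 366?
179

gcd(137, 366) = 1, so the inverse exists.
Extended Euclidean algorithm on (366, 137):
366 = 2 × 137 + 92  ⟹  92 = (1)·366 + (-2)·137
137 = 1 × 92 + 45  ⟹  45 = (-1)·366 + (3)·137
92 = 2 × 45 + 2  ⟹  2 = (3)·366 + (-8)·137
45 = 22 × 2 + 1  ⟹  1 = (-67)·366 + (179)·137
So (179)·137 ≡ 1 (mod 366), i.e. 137^(-1) ≡ 179 (mod 366).
Check: 137 × 179 = 24523 ≡ 1 (mod 366)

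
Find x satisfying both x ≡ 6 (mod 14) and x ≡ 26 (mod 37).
174

Using Chinese Remainder Theorem:
M = 14 × 37 = 518
M1 = 37, M2 = 14
y1 = 37^(-1) mod 14 = 11
y2 = 14^(-1) mod 37 = 8
x = (6×37×11 + 26×14×8) mod 518 = 174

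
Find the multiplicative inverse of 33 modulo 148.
9

gcd(33, 148) = 1, so the inverse exists.
Extended Euclidean algorithm on (148, 33):
148 = 4 × 33 + 16  ⟹  16 = (1)·148 + (-4)·33
33 = 2 × 16 + 1  ⟹  1 = (-2)·148 + (9)·33
So (9)·33 ≡ 1 (mod 148), i.e. 33^(-1) ≡ 9 (mod 148).
Check: 33 × 9 = 297 ≡ 1 (mod 148)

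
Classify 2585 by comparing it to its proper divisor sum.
deficient

Proper divisors of 2585: sum = 1 + 5 + 11 + 47 + 55 + 235 + 517 = 871
Since 871 < 2585, 2585 is deficient.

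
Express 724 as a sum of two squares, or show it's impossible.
18² + 20² (a=18, b=20)

Factorization: 724 = 2^2 × 181
By Fermat: n is sum of two squares iff every prime p ≡ 3 (mod 4) appears to even power.
All primes ≡ 3 (mod 4) appear to even power.
Search a = 0, 1, 2, … for 724 - a² a perfect square: first hit at a = 18: 724 - 324 = 400 = 20².
724 = 18² + 20² = 324 + 400 ✓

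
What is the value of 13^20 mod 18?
7

Repeated squaring. Binary of 20 = 10100.
13^1 ≡ 13 (mod 18); 13^2 ≡ 7 (mod 18); 13^4 ≡ 13 (mod 18); 13^8 ≡ 7 (mod 18); 13^16 ≡ 13 (mod 18)
13^20 = 13^4 × 13^16 ≡ 7 (mod 18)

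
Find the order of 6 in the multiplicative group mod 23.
11

23 is prime, so ord(6) divides φ(23) = 22.
Divisors of 22: 1, 2, 11, 22.
Repeated squaring: 6^1 ≡ 6, 6^2 ≡ 13, 6^4 ≡ 8, 6^8 ≡ 18, 6^16 ≡ 2 (mod 23).
Test 6^d mod 23 for each divisor d in increasing order:
6^1 ≡ 6
6^2 ≡ 13
6^11 = 6^8·6^2·6^1 ≡ 1  ← first divisor giving 1
The order is 11.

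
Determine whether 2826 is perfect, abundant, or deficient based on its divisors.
abundant

Proper divisors of 2826: sum = 1 + 2 + 3 + 6 + 9 + 18 + 157 + 314 + 471 + 942 + 1413 = 3336
Since 3336 > 2826, 2826 is abundant.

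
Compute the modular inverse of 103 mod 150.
67

gcd(103, 150) = 1, so the inverse exists.
Extended Euclidean algorithm on (150, 103):
150 = 1 × 103 + 47  ⟹  47 = (1)·150 + (-1)·103
103 = 2 × 47 + 9  ⟹  9 = (-2)·150 + (3)·103
47 = 5 × 9 + 2  ⟹  2 = (11)·150 + (-16)·103
9 = 4 × 2 + 1  ⟹  1 = (-46)·150 + (67)·103
So (67)·103 ≡ 1 (mod 150), i.e. 103^(-1) ≡ 67 (mod 150).
Check: 103 × 67 = 6901 ≡ 1 (mod 150)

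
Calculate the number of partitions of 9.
30

p(n) counts ways to write n as a sum of positive integers (order ignored).
Examples: 9; 8 + 1; 7 + 2; 7 + 1 + 1; 6 + 3; ... (30 total)
p(9) = 30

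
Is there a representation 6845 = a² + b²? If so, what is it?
11² + 82² (a=11, b=82)

Factorization: 6845 = 5 × 37^2
By Fermat: n is sum of two squares iff every prime p ≡ 3 (mod 4) appears to even power.
All primes ≡ 3 (mod 4) appear to even power.
Search a = 0, 1, 2, … for 6845 - a² a perfect square: first hit at a = 11: 6845 - 121 = 6724 = 82².
6845 = 11² + 82² = 121 + 6724 ✓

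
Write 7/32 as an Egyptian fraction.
1/5 + 1/54 + 1/4320

Greedy algorithm:
7/32: ceiling(32/7) = 5, use 1/5
3/160: ceiling(160/3) = 54, use 1/54
1/4320: ceiling(4320/1) = 4320, use 1/4320
Result: 7/32 = 1/5 + 1/54 + 1/4320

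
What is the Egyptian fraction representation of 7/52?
1/8 + 1/104

Greedy algorithm:
7/52: ceiling(52/7) = 8, use 1/8
1/104: ceiling(104/1) = 104, use 1/104
Result: 7/52 = 1/8 + 1/104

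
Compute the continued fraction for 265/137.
[1; 1, 14, 4, 2]

Euclidean algorithm steps:
265 = 1 × 137 + 128
137 = 1 × 128 + 9
128 = 14 × 9 + 2
9 = 4 × 2 + 1
2 = 2 × 1 + 0
Continued fraction: [1; 1, 14, 4, 2]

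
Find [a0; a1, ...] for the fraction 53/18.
[2; 1, 17]

Euclidean algorithm steps:
53 = 2 × 18 + 17
18 = 1 × 17 + 1
17 = 17 × 1 + 0
Continued fraction: [2; 1, 17]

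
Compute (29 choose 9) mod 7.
0

Using Lucas' theorem:
Write n=29 and k=9 in base 7:
n in base 7: [4, 1]
k in base 7: [1, 2]
C(29,9) mod 7 = ∏ C(n_i, k_i) mod 7
Digit binomials (mod 7): C(4,1) = 4; C(1,2) = 0 (k_i > n_i)
Product: 4 × 0 = 0 ≡ 0 (mod 7)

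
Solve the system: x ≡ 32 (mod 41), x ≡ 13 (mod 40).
893

Using Chinese Remainder Theorem:
M = 41 × 40 = 1640
M1 = 40, M2 = 41
y1 = 40^(-1) mod 41 = 40
y2 = 41^(-1) mod 40 = 1
x = (32×40×40 + 13×41×1) mod 1640 = 893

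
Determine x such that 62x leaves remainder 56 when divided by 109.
x ≡ 22 (mod 109)

gcd(62, 109) = 1, which divides 56, so solutions exist.
Find 62^(-1) mod 109 by the extended Euclidean algorithm:
109 = 1 × 62 + 47  ⟹  47 = (1)·109 + (-1)·62
62 = 1 × 47 + 15  ⟹  15 = (-1)·109 + (2)·62
47 = 3 × 15 + 2  ⟹  2 = (4)·109 + (-7)·62
15 = 7 × 2 + 1  ⟹  1 = (-29)·109 + (51)·62
So (51)·62 ≡ 1 (mod 109), i.e. 62^(-1) ≡ 51 (mod 109).
x ≡ 51 × 56 = 2856 ≡ 22 (mod 109).
Check: 62 × 22 = 1364 ≡ 56 (mod 109).
Unique solution: x ≡ 22 (mod 109)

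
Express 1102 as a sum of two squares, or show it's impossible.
Not possible

Factorization: 1102 = 2 × 19 × 29
By Fermat: n is sum of two squares iff every prime p ≡ 3 (mod 4) appears to even power.
Prime(s) ≡ 3 (mod 4) with odd exponent: [(19, 1)]
Therefore 1102 cannot be expressed as a² + b².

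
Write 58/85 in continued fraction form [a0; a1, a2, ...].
[0; 1, 2, 6, 1, 3]

Euclidean algorithm steps:
58 = 0 × 85 + 58
85 = 1 × 58 + 27
58 = 2 × 27 + 4
27 = 6 × 4 + 3
4 = 1 × 3 + 1
3 = 3 × 1 + 0
Continued fraction: [0; 1, 2, 6, 1, 3]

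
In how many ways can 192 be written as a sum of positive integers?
1987276856363

p(n) counts ways to write n as a sum of positive integers (order ignored).
Euler's pentagonal recurrence: p(k) = p(k-1) + p(k-2) - p(k-5) - p(k-7) + p(k-12) + p(k-15) - ... (offsets j(3j∓1)/2, signs ++--, p(0)=1, p(<0)=0).
DP table for k = 0..191: p(0)=1, p(1)=1, p(2)=2, p(3)=3, p(4)=5, p(5)=7, p(6)=11, p(7)=15, p(8)=22, p(9)=30, p(10)=42, p(11)=56, p(12)=77, p(13)=101, p(14)=135, p(15)=176, p(16)=231, p(17)=297, p(18)=385, p(19)=490, p(20)=627, p(21)=792, p(22)=1002, p(23)=1255, p(24)=1575, p(25)=1958, p(26)=2436, p(27)=3010, p(28)=3718, p(29)=4565, p(30)=5604, p(31)=6842, p(32)=8349, p(33)=10143, p(34)=12310, p(35)=14883, p(36)=17977, p(37)=21637, p(38)=26015, p(39)=31185, p(40)=37338, p(41)=44583, p(42)=53174, p(43)=63261, p(44)=75175, p(45)=89134, p(46)=105558, p(47)=124754, p(48)=147273, p(49)=173525, p(50)=204226, p(51)=239943, p(52)=281589, p(53)=329931, p(54)=386155, p(55)=451276, p(56)=526823, p(57)=614154, p(58)=715220, p(59)=831820, p(60)=966467, p(61)=1121505, p(62)=1300156, p(63)=1505499, p(64)=1741630, p(65)=2012558, p(66)=2323520, p(67)=2679689, p(68)=3087735, p(69)=3554345, p(70)=4087968, p(71)=4697205, p(72)=5392783, p(73)=6185689, p(74)=7089500, p(75)=8118264, p(76)=9289091, p(77)=10619863, p(78)=12132164, p(79)=13848650, p(80)=15796476, p(81)=18004327, p(82)=20506255, p(83)=23338469, p(84)=26543660, p(85)=30167357, p(86)=34262962, p(87)=38887673, p(88)=44108109, p(89)=49995925, p(90)=56634173, p(91)=64112359, p(92)=72533807, p(93)=82010177, p(94)=92669720, p(95)=104651419, p(96)=118114304, p(97)=133230930, p(98)=150198136, p(99)=169229875, p(100)=190569292, p(101)=214481126, p(102)=241265379, p(103)=271248950, p(104)=304801365, p(105)=342325709, p(106)=384276336, p(107)=431149389, p(108)=483502844, p(109)=541946240, p(110)=607163746, p(111)=679903203, p(112)=761002156, p(113)=851376628, p(114)=952050665, p(115)=1064144451, p(116)=1188908248, p(117)=1327710076, p(118)=1482074143, p(119)=1653668665, p(120)=1844349560, p(121)=2056148051, p(122)=2291320912, p(123)=2552338241, p(124)=2841940500, p(125)=3163127352, p(126)=3519222692, p(127)=3913864295, p(128)=4351078600, p(129)=4835271870, p(130)=5371315400, p(131)=5964539504, p(132)=6620830889, p(133)=7346629512, p(134)=8149040695, p(135)=9035836076, p(136)=10015581680, p(137)=11097645016, p(138)=12292341831, p(139)=13610949895, p(140)=15065878135, p(141)=16670689208, p(142)=18440293320, p(143)=20390982757, p(144)=22540654445, p(145)=24908858009, p(146)=27517052599, p(147)=30388671978, p(148)=33549419497, p(149)=37027355200, p(150)=40853235313, p(151)=45060624582, p(152)=49686288421, p(153)=54770336324, p(154)=60356673280, p(155)=66493182097, p(156)=73232243759, p(157)=80630964769, p(158)=88751778802, p(159)=97662728555, p(160)=107438159466, p(161)=118159068427, p(162)=129913904637, p(163)=142798995930, p(164)=156919475295, p(165)=172389800255, p(166)=189334822579, p(167)=207890420102, p(168)=228204732751, p(169)=250438925115, p(170)=274768617130, p(171)=301384802048, p(172)=330495499613, p(173)=362326859895, p(174)=397125074750, p(175)=435157697830, p(176)=476715857290, p(177)=522115831195, p(178)=571701605655, p(179)=625846753120, p(180)=684957390936, p(181)=749474411781, p(182)=819876908323, p(183)=896684817527, p(184)=980462880430, p(185)=1071823774337, p(186)=1171432692373, p(187)=1280011042268, p(188)=1398341745571, p(189)=1527273599625, p(190)=1667727404093, p(191)=1820701100652.
Final step: p(192) = p(191) + p(190) - p(187) - p(185) + p(180) + p(177) - p(170) - p(166) + p(157) + p(152) - p(141) - p(135) + p(122) + p(115) - p(100) - p(92) + p(75) + p(66) - p(47) - p(37) + p(16) + p(5)
= 1820701100652 + 1667727404093 - 1280011042268 - 1071823774337 + 684957390936 + 522115831195 - 274768617130 - 189334822579 + 80630964769 + 49686288421 - 16670689208 - 9035836076 + 2291320912 + 1064144451 - 190569292 - 72533807 + 8118264 + 2323520 - 124754 - 21637 + 231 + 7
= 1987276856363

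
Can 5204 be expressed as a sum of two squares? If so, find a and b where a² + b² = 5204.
50² + 52² (a=50, b=52)

Factorization: 5204 = 2^2 × 1301
By Fermat: n is sum of two squares iff every prime p ≡ 3 (mod 4) appears to even power.
All primes ≡ 3 (mod 4) appear to even power.
Search a = 0, 1, 2, … for 5204 - a² a perfect square: first hit at a = 50: 5204 - 2500 = 2704 = 52².
5204 = 50² + 52² = 2500 + 2704 ✓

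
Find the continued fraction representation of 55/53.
[1; 26, 2]

Euclidean algorithm steps:
55 = 1 × 53 + 2
53 = 26 × 2 + 1
2 = 2 × 1 + 0
Continued fraction: [1; 26, 2]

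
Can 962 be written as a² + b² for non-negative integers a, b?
1² + 31² (a=1, b=31)

Factorization: 962 = 2 × 13 × 37
By Fermat: n is sum of two squares iff every prime p ≡ 3 (mod 4) appears to even power.
All primes ≡ 3 (mod 4) appear to even power.
Search a = 0, 1, 2, … for 962 - a² a perfect square: first hit at a = 1: 962 - 1 = 961 = 31².
962 = 1² + 31² = 1 + 961 ✓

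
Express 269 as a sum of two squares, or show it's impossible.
10² + 13² (a=10, b=13)

Factorization: 269 = 269
By Fermat: n is sum of two squares iff every prime p ≡ 3 (mod 4) appears to even power.
All primes ≡ 3 (mod 4) appear to even power.
Search a = 0, 1, 2, … for 269 - a² a perfect square: first hit at a = 10: 269 - 100 = 169 = 13².
269 = 10² + 13² = 100 + 169 ✓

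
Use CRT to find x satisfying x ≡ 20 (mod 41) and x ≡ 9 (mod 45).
594

Using Chinese Remainder Theorem:
M = 41 × 45 = 1845
M1 = 45, M2 = 41
y1 = 45^(-1) mod 41 = 31
y2 = 41^(-1) mod 45 = 11
x = (20×45×31 + 9×41×11) mod 1845 = 594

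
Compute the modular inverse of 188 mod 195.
167

gcd(188, 195) = 1, so the inverse exists.
Extended Euclidean algorithm on (195, 188):
195 = 1 × 188 + 7  ⟹  7 = (1)·195 + (-1)·188
188 = 26 × 7 + 6  ⟹  6 = (-26)·195 + (27)·188
7 = 1 × 6 + 1  ⟹  1 = (27)·195 + (-28)·188
So (-28)·188 ≡ 1 (mod 195), i.e. 188^(-1) ≡ -28 ≡ 167 (mod 195).
Check: 188 × 167 = 31396 ≡ 1 (mod 195)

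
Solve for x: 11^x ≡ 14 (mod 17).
15

Baby-step giant-step with step n = ⌈√17⌉ = 5.
Baby steps 11^j mod 17 (j:value) for j=0..4: 0:1, 1:11, 2:2, 3:5, 4:4.
Giant-step multiplier: 11^(-5) ≡ 11^(16-5) = 11^11 ≡ 12 (mod 17).
Giant steps γ_i = 14·12^i mod 17: γ_0=14, γ_1=15, γ_2=10, γ_3=1 (in table at j=0).
x = i·n + j = 3·5 + 0 = 15.
Check: 11^15 ≡ 14 (mod 17).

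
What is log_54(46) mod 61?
22

Baby-step giant-step with step n = ⌈√61⌉ = 8.
Baby steps 54^j mod 61 (j:value) for j=0..7: 0:1, 1:54, 2:49, 3:23, 4:22, 5:29, 6:41, 7:18.
Giant-step multiplier: 54^(-8) ≡ 54^(60-8) = 54^52 ≡ 15 (mod 61).
Giant steps γ_i = 46·15^i mod 61: γ_0=46, γ_1=19, γ_2=41 (in table at j=6).
x = i·n + j = 2·8 + 6 = 22.
Check: 54^22 ≡ 46 (mod 61).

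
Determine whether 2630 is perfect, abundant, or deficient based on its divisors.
deficient

Proper divisors of 2630: sum = 1 + 2 + 5 + 10 + 263 + 526 + 1315 = 2122
Since 2122 < 2630, 2630 is deficient.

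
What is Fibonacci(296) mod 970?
387

Matrix identity: Q^n = [[F_(n+1), F_n], [F_n, F_(n-1)]] with Q = [[1,1],[1,0]].
n = 296 = 100101000₂. Square-and-multiply, entries mod 970:
Q^1 = [[1,1],[1,0]]
Q^2 = (Q^1)² = [[2,1],[1,1]]
Q^4 = (Q^2)² = [[5,3],[3,2]]
Q^9 = (Q^4)²·Q = [[55,34],[34,21]]
Q^18 = (Q^9)² = [[301,644],[644,627]]
Q^37 = (Q^18)²·Q = [[79,937],[937,112]]
Q^74 = (Q^37)² = [[540,487],[487,53]]
Q^148 = (Q^74)² = [[119,701],[701,388]]
Q^296 = (Q^148)² = [[192,387],[387,775]]
F_296 mod 970 = Q^296[0][1] = 387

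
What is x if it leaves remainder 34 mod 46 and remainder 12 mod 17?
80

Using Chinese Remainder Theorem:
M = 46 × 17 = 782
M1 = 17, M2 = 46
y1 = 17^(-1) mod 46 = 19
y2 = 46^(-1) mod 17 = 10
x = (34×17×19 + 12×46×10) mod 782 = 80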